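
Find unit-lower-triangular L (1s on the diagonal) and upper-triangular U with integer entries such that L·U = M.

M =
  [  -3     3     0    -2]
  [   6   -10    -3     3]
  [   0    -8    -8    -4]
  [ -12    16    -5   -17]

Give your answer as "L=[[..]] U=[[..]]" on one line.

L=[[1,0,0,0],[-2,1,0,0],[0,2,1,0],[4,-1,4,1]] U=[[-3,3,0,-2],[0,-4,-3,-1],[0,0,-2,-2],[0,0,0,-2]]

  R1 -= -2·R0 → [0,-4,-3,-1]
  R2 -= 0·R0 → [0,-8,-8,-4]
  R3 -= 4·R0 → [0,4,-5,-9]
  R2 -= 2·R1 → [0,0,-2,-2]
  R3 -= -1·R1 → [0,0,-8,-10]
  R3 -= 4·R2 → [0,0,0,-2]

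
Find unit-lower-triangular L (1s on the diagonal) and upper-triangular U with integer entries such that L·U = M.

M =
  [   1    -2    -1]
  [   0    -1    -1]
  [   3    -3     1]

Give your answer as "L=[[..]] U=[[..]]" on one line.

L=[[1,0,0],[0,1,0],[3,-3,1]] U=[[1,-2,-1],[0,-1,-1],[0,0,1]]

  row1 -= 0·row0 → [0,-1,-1]
  row2 -= 3·row0 → [0,3,4]
  row2 -= -3·row1 → [0,0,1]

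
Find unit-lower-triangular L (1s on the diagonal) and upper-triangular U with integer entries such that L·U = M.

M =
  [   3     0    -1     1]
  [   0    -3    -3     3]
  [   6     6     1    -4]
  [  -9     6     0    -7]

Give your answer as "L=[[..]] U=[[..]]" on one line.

  R1 -= 0·R0 → [0,-3,-3,3]
  R2 -= 2·R0 → [0,6,3,-6]
  R3 -= -3·R0 → [0,6,-3,-4]
  R2 -= -2·R1 → [0,0,-3,0]
  R3 -= -2·R1 → [0,0,-9,2]
  R3 -= 3·R2 → [0,0,0,2]

L=[[1,0,0,0],[0,1,0,0],[2,-2,1,0],[-3,-2,3,1]] U=[[3,0,-1,1],[0,-3,-3,3],[0,0,-3,0],[0,0,0,2]]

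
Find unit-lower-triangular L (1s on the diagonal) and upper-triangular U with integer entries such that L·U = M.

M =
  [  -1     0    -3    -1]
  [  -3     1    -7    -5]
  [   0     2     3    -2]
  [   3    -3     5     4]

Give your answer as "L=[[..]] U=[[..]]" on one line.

  row1 -= 3·row0 → [0,1,2,-2]
  row2 -= 0·row0 → [0,2,3,-2]
  row3 -= -3·row0 → [0,-3,-4,1]
  row2 -= 2·row1 → [0,0,-1,2]
  row3 -= -3·row1 → [0,0,2,-5]
  row3 -= -2·row2 → [0,0,0,-1]

L=[[1,0,0,0],[3,1,0,0],[0,2,1,0],[-3,-3,-2,1]] U=[[-1,0,-3,-1],[0,1,2,-2],[0,0,-1,2],[0,0,0,-1]]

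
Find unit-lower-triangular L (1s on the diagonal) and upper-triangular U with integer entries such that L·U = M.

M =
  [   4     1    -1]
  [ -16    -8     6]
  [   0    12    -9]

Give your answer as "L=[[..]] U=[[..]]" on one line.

  R1 -= -4·R0 → [0,-4,2]
  R2 -= 0·R0 → [0,12,-9]
  R2 -= -3·R1 → [0,0,-3]

L=[[1,0,0],[-4,1,0],[0,-3,1]] U=[[4,1,-1],[0,-4,2],[0,0,-3]]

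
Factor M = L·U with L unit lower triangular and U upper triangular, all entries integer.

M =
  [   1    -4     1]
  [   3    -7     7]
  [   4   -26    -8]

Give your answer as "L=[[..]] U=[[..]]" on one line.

L=[[1,0,0],[3,1,0],[4,-2,1]] U=[[1,-4,1],[0,5,4],[0,0,-4]]

  R1 -= 3·R0 → [0,5,4]
  R2 -= 4·R0 → [0,-10,-12]
  R2 -= -2·R1 → [0,0,-4]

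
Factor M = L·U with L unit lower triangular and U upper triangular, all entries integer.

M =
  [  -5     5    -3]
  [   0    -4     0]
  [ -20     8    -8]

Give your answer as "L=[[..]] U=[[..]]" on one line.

L=[[1,0,0],[0,1,0],[4,3,1]] U=[[-5,5,-3],[0,-4,0],[0,0,4]]

  row1 -= 0·row0 → [0,-4,0]
  row2 -= 4·row0 → [0,-12,4]
  row2 -= 3·row1 → [0,0,4]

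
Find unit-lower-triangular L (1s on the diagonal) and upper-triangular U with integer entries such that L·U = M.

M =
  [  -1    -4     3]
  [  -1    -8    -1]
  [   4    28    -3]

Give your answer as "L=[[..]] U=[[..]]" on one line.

  r1 -= 1·r0 → [0,-4,-4]
  r2 -= -4·r0 → [0,12,9]
  r2 -= -3·r1 → [0,0,-3]

L=[[1,0,0],[1,1,0],[-4,-3,1]] U=[[-1,-4,3],[0,-4,-4],[0,0,-3]]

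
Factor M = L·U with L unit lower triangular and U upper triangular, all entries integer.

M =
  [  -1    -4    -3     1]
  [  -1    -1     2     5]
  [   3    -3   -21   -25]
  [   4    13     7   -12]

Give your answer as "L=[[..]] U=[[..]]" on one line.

  row1 -= 1·row0 → [0,3,5,4]
  row2 -= -3·row0 → [0,-15,-30,-22]
  row3 -= -4·row0 → [0,-3,-5,-8]
  row2 -= -5·row1 → [0,0,-5,-2]
  row3 -= -1·row1 → [0,0,0,-4]
  row3 -= 0·row2 → [0,0,0,-4]

L=[[1,0,0,0],[1,1,0,0],[-3,-5,1,0],[-4,-1,0,1]] U=[[-1,-4,-3,1],[0,3,5,4],[0,0,-5,-2],[0,0,0,-4]]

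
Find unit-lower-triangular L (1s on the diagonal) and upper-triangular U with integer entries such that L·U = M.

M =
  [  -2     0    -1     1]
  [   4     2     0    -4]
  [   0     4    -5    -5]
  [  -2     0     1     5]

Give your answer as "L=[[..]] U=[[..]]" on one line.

L=[[1,0,0,0],[-2,1,0,0],[0,2,1,0],[1,0,-2,1]] U=[[-2,0,-1,1],[0,2,-2,-2],[0,0,-1,-1],[0,0,0,2]]

  R1 -= -2·R0 → [0,2,-2,-2]
  R2 -= 0·R0 → [0,4,-5,-5]
  R3 -= 1·R0 → [0,0,2,4]
  R2 -= 2·R1 → [0,0,-1,-1]
  R3 -= 0·R1 → [0,0,2,4]
  R3 -= -2·R2 → [0,0,0,2]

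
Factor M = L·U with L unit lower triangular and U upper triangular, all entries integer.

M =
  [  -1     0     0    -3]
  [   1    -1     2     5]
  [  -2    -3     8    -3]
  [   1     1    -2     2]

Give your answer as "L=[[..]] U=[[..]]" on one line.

  r1 -= -1·r0 → [0,-1,2,2]
  r2 -= 2·r0 → [0,-3,8,3]
  r3 -= -1·r0 → [0,1,-2,-1]
  r2 -= 3·r1 → [0,0,2,-3]
  r3 -= -1·r1 → [0,0,0,1]
  r3 -= 0·r2 → [0,0,0,1]

L=[[1,0,0,0],[-1,1,0,0],[2,3,1,0],[-1,-1,0,1]] U=[[-1,0,0,-3],[0,-1,2,2],[0,0,2,-3],[0,0,0,1]]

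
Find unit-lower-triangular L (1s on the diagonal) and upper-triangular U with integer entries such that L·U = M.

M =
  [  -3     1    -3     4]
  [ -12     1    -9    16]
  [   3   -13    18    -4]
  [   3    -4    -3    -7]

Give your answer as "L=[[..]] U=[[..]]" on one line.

  row1 -= 4·row0 → [0,-3,3,0]
  row2 -= -1·row0 → [0,-12,15,0]
  row3 -= -1·row0 → [0,-3,-6,-3]
  row2 -= 4·row1 → [0,0,3,0]
  row3 -= 1·row1 → [0,0,-9,-3]
  row3 -= -3·row2 → [0,0,0,-3]

L=[[1,0,0,0],[4,1,0,0],[-1,4,1,0],[-1,1,-3,1]] U=[[-3,1,-3,4],[0,-3,3,0],[0,0,3,0],[0,0,0,-3]]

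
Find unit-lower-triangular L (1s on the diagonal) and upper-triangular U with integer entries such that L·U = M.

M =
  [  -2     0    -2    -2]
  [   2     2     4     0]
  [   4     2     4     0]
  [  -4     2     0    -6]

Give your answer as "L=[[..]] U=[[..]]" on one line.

  row1 -= -1·row0 → [0,2,2,-2]
  row2 -= -2·row0 → [0,2,0,-4]
  row3 -= 2·row0 → [0,2,4,-2]
  row2 -= 1·row1 → [0,0,-2,-2]
  row3 -= 1·row1 → [0,0,2,0]
  row3 -= -1·row2 → [0,0,0,-2]

L=[[1,0,0,0],[-1,1,0,0],[-2,1,1,0],[2,1,-1,1]] U=[[-2,0,-2,-2],[0,2,2,-2],[0,0,-2,-2],[0,0,0,-2]]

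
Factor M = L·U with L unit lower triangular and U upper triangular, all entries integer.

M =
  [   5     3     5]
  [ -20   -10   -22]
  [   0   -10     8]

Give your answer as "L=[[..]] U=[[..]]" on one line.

L=[[1,0,0],[-4,1,0],[0,-5,1]] U=[[5,3,5],[0,2,-2],[0,0,-2]]

  row1 -= -4·row0 → [0,2,-2]
  row2 -= 0·row0 → [0,-10,8]
  row2 -= -5·row1 → [0,0,-2]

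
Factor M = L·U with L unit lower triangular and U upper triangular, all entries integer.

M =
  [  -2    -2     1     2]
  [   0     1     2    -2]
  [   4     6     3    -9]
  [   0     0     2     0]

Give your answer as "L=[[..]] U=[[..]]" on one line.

L=[[1,0,0,0],[0,1,0,0],[-2,2,1,0],[0,0,2,1]] U=[[-2,-2,1,2],[0,1,2,-2],[0,0,1,-1],[0,0,0,2]]

  R1 -= 0·R0 → [0,1,2,-2]
  R2 -= -2·R0 → [0,2,5,-5]
  R3 -= 0·R0 → [0,0,2,0]
  R2 -= 2·R1 → [0,0,1,-1]
  R3 -= 0·R1 → [0,0,2,0]
  R3 -= 2·R2 → [0,0,0,2]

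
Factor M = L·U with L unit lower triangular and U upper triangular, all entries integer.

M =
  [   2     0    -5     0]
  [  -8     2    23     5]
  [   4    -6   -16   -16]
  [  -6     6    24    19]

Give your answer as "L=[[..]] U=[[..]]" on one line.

  row1 -= -4·row0 → [0,2,3,5]
  row2 -= 2·row0 → [0,-6,-6,-16]
  row3 -= -3·row0 → [0,6,9,19]
  row2 -= -3·row1 → [0,0,3,-1]
  row3 -= 3·row1 → [0,0,0,4]
  row3 -= 0·row2 → [0,0,0,4]

L=[[1,0,0,0],[-4,1,0,0],[2,-3,1,0],[-3,3,0,1]] U=[[2,0,-5,0],[0,2,3,5],[0,0,3,-1],[0,0,0,4]]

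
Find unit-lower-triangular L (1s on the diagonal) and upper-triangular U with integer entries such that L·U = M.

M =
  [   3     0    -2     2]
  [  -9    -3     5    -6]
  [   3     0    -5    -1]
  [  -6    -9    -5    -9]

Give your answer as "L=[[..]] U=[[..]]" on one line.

L=[[1,0,0,0],[-3,1,0,0],[1,0,1,0],[-2,3,2,1]] U=[[3,0,-2,2],[0,-3,-1,0],[0,0,-3,-3],[0,0,0,1]]

  r1 -= -3·r0 → [0,-3,-1,0]
  r2 -= 1·r0 → [0,0,-3,-3]
  r3 -= -2·r0 → [0,-9,-9,-5]
  r2 -= 0·r1 → [0,0,-3,-3]
  r3 -= 3·r1 → [0,0,-6,-5]
  r3 -= 2·r2 → [0,0,0,1]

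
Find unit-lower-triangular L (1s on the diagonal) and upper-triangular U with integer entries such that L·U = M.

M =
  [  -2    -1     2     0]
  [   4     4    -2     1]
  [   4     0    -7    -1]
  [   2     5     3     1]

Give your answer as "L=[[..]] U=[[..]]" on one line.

  R1 -= -2·R0 → [0,2,2,1]
  R2 -= -2·R0 → [0,-2,-3,-1]
  R3 -= -1·R0 → [0,4,5,1]
  R2 -= -1·R1 → [0,0,-1,0]
  R3 -= 2·R1 → [0,0,1,-1]
  R3 -= -1·R2 → [0,0,0,-1]

L=[[1,0,0,0],[-2,1,0,0],[-2,-1,1,0],[-1,2,-1,1]] U=[[-2,-1,2,0],[0,2,2,1],[0,0,-1,0],[0,0,0,-1]]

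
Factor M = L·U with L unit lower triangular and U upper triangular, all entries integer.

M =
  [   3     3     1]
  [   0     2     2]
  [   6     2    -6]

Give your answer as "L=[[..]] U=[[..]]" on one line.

  row1 -= 0·row0 → [0,2,2]
  row2 -= 2·row0 → [0,-4,-8]
  row2 -= -2·row1 → [0,0,-4]

L=[[1,0,0],[0,1,0],[2,-2,1]] U=[[3,3,1],[0,2,2],[0,0,-4]]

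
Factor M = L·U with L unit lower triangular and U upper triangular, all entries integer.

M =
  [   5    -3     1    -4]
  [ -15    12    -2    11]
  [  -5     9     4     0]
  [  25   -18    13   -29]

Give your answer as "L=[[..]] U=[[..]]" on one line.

L=[[1,0,0,0],[-3,1,0,0],[-1,2,1,0],[5,-1,3,1]] U=[[5,-3,1,-4],[0,3,1,-1],[0,0,3,-2],[0,0,0,-4]]

  r1 -= -3·r0 → [0,3,1,-1]
  r2 -= -1·r0 → [0,6,5,-4]
  r3 -= 5·r0 → [0,-3,8,-9]
  r2 -= 2·r1 → [0,0,3,-2]
  r3 -= -1·r1 → [0,0,9,-10]
  r3 -= 3·r2 → [0,0,0,-4]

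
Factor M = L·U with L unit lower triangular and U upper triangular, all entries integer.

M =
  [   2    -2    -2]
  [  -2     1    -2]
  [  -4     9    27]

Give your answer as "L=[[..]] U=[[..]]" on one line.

L=[[1,0,0],[-1,1,0],[-2,-5,1]] U=[[2,-2,-2],[0,-1,-4],[0,0,3]]

  R1 -= -1·R0 → [0,-1,-4]
  R2 -= -2·R0 → [0,5,23]
  R2 -= -5·R1 → [0,0,3]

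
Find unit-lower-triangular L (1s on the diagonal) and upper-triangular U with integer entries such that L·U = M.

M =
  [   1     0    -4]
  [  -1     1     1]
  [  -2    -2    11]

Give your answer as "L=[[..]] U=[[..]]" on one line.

L=[[1,0,0],[-1,1,0],[-2,-2,1]] U=[[1,0,-4],[0,1,-3],[0,0,-3]]

  R1 -= -1·R0 → [0,1,-3]
  R2 -= -2·R0 → [0,-2,3]
  R2 -= -2·R1 → [0,0,-3]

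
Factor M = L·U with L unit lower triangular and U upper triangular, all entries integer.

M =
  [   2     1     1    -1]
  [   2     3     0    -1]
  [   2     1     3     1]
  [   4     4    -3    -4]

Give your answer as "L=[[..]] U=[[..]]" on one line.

L=[[1,0,0,0],[1,1,0,0],[1,0,1,0],[2,1,-2,1]] U=[[2,1,1,-1],[0,2,-1,0],[0,0,2,2],[0,0,0,2]]

  row1 -= 1·row0 → [0,2,-1,0]
  row2 -= 1·row0 → [0,0,2,2]
  row3 -= 2·row0 → [0,2,-5,-2]
  row2 -= 0·row1 → [0,0,2,2]
  row3 -= 1·row1 → [0,0,-4,-2]
  row3 -= -2·row2 → [0,0,0,2]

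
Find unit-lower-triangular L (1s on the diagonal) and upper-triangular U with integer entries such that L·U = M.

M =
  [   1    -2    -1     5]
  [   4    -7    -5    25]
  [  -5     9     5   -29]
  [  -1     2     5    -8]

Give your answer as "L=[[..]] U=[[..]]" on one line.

L=[[1,0,0,0],[4,1,0,0],[-5,-1,1,0],[-1,0,-4,1]] U=[[1,-2,-1,5],[0,1,-1,5],[0,0,-1,1],[0,0,0,1]]

  R1 -= 4·R0 → [0,1,-1,5]
  R2 -= -5·R0 → [0,-1,0,-4]
  R3 -= -1·R0 → [0,0,4,-3]
  R2 -= -1·R1 → [0,0,-1,1]
  R3 -= 0·R1 → [0,0,4,-3]
  R3 -= -4·R2 → [0,0,0,1]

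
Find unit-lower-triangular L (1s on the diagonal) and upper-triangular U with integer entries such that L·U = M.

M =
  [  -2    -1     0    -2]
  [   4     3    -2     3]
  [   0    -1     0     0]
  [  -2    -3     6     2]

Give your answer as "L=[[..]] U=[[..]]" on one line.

  row1 -= -2·row0 → [0,1,-2,-1]
  row2 -= 0·row0 → [0,-1,0,0]
  row3 -= 1·row0 → [0,-2,6,4]
  row2 -= -1·row1 → [0,0,-2,-1]
  row3 -= -2·row1 → [0,0,2,2]
  row3 -= -1·row2 → [0,0,0,1]

L=[[1,0,0,0],[-2,1,0,0],[0,-1,1,0],[1,-2,-1,1]] U=[[-2,-1,0,-2],[0,1,-2,-1],[0,0,-2,-1],[0,0,0,1]]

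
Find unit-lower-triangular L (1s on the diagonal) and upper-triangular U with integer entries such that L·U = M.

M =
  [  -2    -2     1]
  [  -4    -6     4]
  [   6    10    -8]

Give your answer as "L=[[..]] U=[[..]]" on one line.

  r1 -= 2·r0 → [0,-2,2]
  r2 -= -3·r0 → [0,4,-5]
  r2 -= -2·r1 → [0,0,-1]

L=[[1,0,0],[2,1,0],[-3,-2,1]] U=[[-2,-2,1],[0,-2,2],[0,0,-1]]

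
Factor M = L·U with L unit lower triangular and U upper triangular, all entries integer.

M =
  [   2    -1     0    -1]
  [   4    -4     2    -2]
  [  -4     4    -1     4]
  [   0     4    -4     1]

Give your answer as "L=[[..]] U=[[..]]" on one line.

  r1 -= 2·r0 → [0,-2,2,0]
  r2 -= -2·r0 → [0,2,-1,2]
  r3 -= 0·r0 → [0,4,-4,1]
  r2 -= -1·r1 → [0,0,1,2]
  r3 -= -2·r1 → [0,0,0,1]
  r3 -= 0·r2 → [0,0,0,1]

L=[[1,0,0,0],[2,1,0,0],[-2,-1,1,0],[0,-2,0,1]] U=[[2,-1,0,-1],[0,-2,2,0],[0,0,1,2],[0,0,0,1]]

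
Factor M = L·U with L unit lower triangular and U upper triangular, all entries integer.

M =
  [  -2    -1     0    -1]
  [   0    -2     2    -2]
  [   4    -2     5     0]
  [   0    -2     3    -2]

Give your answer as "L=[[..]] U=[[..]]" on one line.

L=[[1,0,0,0],[0,1,0,0],[-2,2,1,0],[0,1,1,1]] U=[[-2,-1,0,-1],[0,-2,2,-2],[0,0,1,2],[0,0,0,-2]]

  row1 -= 0·row0 → [0,-2,2,-2]
  row2 -= -2·row0 → [0,-4,5,-2]
  row3 -= 0·row0 → [0,-2,3,-2]
  row2 -= 2·row1 → [0,0,1,2]
  row3 -= 1·row1 → [0,0,1,0]
  row3 -= 1·row2 → [0,0,0,-2]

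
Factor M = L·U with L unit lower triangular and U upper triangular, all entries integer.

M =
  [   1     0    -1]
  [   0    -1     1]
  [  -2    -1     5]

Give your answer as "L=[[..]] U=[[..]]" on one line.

  row1 -= 0·row0 → [0,-1,1]
  row2 -= -2·row0 → [0,-1,3]
  row2 -= 1·row1 → [0,0,2]

L=[[1,0,0],[0,1,0],[-2,1,1]] U=[[1,0,-1],[0,-1,1],[0,0,2]]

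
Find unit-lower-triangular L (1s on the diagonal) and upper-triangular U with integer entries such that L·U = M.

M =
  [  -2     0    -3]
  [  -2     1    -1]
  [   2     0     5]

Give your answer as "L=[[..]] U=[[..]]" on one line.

L=[[1,0,0],[1,1,0],[-1,0,1]] U=[[-2,0,-3],[0,1,2],[0,0,2]]

  r1 -= 1·r0 → [0,1,2]
  r2 -= -1·r0 → [0,0,2]
  r2 -= 0·r1 → [0,0,2]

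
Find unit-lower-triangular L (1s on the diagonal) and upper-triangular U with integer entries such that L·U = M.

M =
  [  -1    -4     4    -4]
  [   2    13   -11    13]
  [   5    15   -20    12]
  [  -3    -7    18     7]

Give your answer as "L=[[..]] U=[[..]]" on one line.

  row1 -= -2·row0 → [0,5,-3,5]
  row2 -= -5·row0 → [0,-5,0,-8]
  row3 -= 3·row0 → [0,5,6,19]
  row2 -= -1·row1 → [0,0,-3,-3]
  row3 -= 1·row1 → [0,0,9,14]
  row3 -= -3·row2 → [0,0,0,5]

L=[[1,0,0,0],[-2,1,0,0],[-5,-1,1,0],[3,1,-3,1]] U=[[-1,-4,4,-4],[0,5,-3,5],[0,0,-3,-3],[0,0,0,5]]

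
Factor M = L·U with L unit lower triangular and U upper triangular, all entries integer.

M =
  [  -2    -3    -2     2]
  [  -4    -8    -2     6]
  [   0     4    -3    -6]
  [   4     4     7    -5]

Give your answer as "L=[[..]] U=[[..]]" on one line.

L=[[1,0,0,0],[2,1,0,0],[0,-2,1,0],[-2,1,1,1]] U=[[-2,-3,-2,2],[0,-2,2,2],[0,0,1,-2],[0,0,0,-1]]

  r1 -= 2·r0 → [0,-2,2,2]
  r2 -= 0·r0 → [0,4,-3,-6]
  r3 -= -2·r0 → [0,-2,3,-1]
  r2 -= -2·r1 → [0,0,1,-2]
  r3 -= 1·r1 → [0,0,1,-3]
  r3 -= 1·r2 → [0,0,0,-1]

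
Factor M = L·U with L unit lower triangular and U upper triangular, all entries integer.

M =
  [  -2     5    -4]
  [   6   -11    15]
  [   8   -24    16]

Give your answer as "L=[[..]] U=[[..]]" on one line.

L=[[1,0,0],[-3,1,0],[-4,-1,1]] U=[[-2,5,-4],[0,4,3],[0,0,3]]

  R1 -= -3·R0 → [0,4,3]
  R2 -= -4·R0 → [0,-4,0]
  R2 -= -1·R1 → [0,0,3]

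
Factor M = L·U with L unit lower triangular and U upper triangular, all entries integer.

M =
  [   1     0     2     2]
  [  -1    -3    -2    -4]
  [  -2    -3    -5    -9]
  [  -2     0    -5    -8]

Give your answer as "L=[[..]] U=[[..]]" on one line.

L=[[1,0,0,0],[-1,1,0,0],[-2,1,1,0],[-2,0,1,1]] U=[[1,0,2,2],[0,-3,0,-2],[0,0,-1,-3],[0,0,0,-1]]

  R1 -= -1·R0 → [0,-3,0,-2]
  R2 -= -2·R0 → [0,-3,-1,-5]
  R3 -= -2·R0 → [0,0,-1,-4]
  R2 -= 1·R1 → [0,0,-1,-3]
  R3 -= 0·R1 → [0,0,-1,-4]
  R3 -= 1·R2 → [0,0,0,-1]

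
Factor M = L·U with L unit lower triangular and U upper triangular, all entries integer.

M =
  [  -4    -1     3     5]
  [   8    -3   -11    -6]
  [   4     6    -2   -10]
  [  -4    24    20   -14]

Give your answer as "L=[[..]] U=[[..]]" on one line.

  row1 -= -2·row0 → [0,-5,-5,4]
  row2 -= -1·row0 → [0,5,1,-5]
  row3 -= 1·row0 → [0,25,17,-19]
  row2 -= -1·row1 → [0,0,-4,-1]
  row3 -= -5·row1 → [0,0,-8,1]
  row3 -= 2·row2 → [0,0,0,3]

L=[[1,0,0,0],[-2,1,0,0],[-1,-1,1,0],[1,-5,2,1]] U=[[-4,-1,3,5],[0,-5,-5,4],[0,0,-4,-1],[0,0,0,3]]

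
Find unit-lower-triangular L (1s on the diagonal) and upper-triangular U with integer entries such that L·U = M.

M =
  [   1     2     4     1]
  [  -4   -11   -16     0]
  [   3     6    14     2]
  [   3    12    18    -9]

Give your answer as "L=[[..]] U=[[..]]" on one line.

L=[[1,0,0,0],[-4,1,0,0],[3,0,1,0],[3,-2,3,1]] U=[[1,2,4,1],[0,-3,0,4],[0,0,2,-1],[0,0,0,-1]]

  r1 -= -4·r0 → [0,-3,0,4]
  r2 -= 3·r0 → [0,0,2,-1]
  r3 -= 3·r0 → [0,6,6,-12]
  r2 -= 0·r1 → [0,0,2,-1]
  r3 -= -2·r1 → [0,0,6,-4]
  r3 -= 3·r2 → [0,0,0,-1]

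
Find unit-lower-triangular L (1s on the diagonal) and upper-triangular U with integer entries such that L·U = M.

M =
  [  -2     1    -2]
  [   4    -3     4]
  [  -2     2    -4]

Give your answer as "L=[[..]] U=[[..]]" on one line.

  r1 -= -2·r0 → [0,-1,0]
  r2 -= 1·r0 → [0,1,-2]
  r2 -= -1·r1 → [0,0,-2]

L=[[1,0,0],[-2,1,0],[1,-1,1]] U=[[-2,1,-2],[0,-1,0],[0,0,-2]]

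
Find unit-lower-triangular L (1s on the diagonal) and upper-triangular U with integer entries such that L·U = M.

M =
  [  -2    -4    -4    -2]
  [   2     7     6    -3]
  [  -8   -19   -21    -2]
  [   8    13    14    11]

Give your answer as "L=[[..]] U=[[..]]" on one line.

L=[[1,0,0,0],[-1,1,0,0],[4,-1,1,0],[-4,-1,0,1]] U=[[-2,-4,-4,-2],[0,3,2,-5],[0,0,-3,1],[0,0,0,-2]]

  r1 -= -1·r0 → [0,3,2,-5]
  r2 -= 4·r0 → [0,-3,-5,6]
  r3 -= -4·r0 → [0,-3,-2,3]
  r2 -= -1·r1 → [0,0,-3,1]
  r3 -= -1·r1 → [0,0,0,-2]
  r3 -= 0·r2 → [0,0,0,-2]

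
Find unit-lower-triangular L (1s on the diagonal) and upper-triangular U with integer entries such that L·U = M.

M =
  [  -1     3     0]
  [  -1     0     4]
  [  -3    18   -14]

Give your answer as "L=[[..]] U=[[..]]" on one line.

L=[[1,0,0],[1,1,0],[3,-3,1]] U=[[-1,3,0],[0,-3,4],[0,0,-2]]

  row1 -= 1·row0 → [0,-3,4]
  row2 -= 3·row0 → [0,9,-14]
  row2 -= -3·row1 → [0,0,-2]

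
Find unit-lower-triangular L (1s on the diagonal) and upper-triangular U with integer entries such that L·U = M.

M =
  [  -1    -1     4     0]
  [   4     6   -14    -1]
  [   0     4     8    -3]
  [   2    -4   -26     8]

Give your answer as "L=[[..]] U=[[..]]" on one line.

L=[[1,0,0,0],[-4,1,0,0],[0,2,1,0],[-2,-3,-3,1]] U=[[-1,-1,4,0],[0,2,2,-1],[0,0,4,-1],[0,0,0,2]]

  R1 -= -4·R0 → [0,2,2,-1]
  R2 -= 0·R0 → [0,4,8,-3]
  R3 -= -2·R0 → [0,-6,-18,8]
  R2 -= 2·R1 → [0,0,4,-1]
  R3 -= -3·R1 → [0,0,-12,5]
  R3 -= -3·R2 → [0,0,0,2]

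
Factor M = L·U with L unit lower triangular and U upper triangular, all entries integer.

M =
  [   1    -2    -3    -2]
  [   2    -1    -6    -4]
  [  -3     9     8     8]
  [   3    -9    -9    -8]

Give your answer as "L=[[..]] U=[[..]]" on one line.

L=[[1,0,0,0],[2,1,0,0],[-3,1,1,0],[3,-1,0,1]] U=[[1,-2,-3,-2],[0,3,0,0],[0,0,-1,2],[0,0,0,-2]]

  R1 -= 2·R0 → [0,3,0,0]
  R2 -= -3·R0 → [0,3,-1,2]
  R3 -= 3·R0 → [0,-3,0,-2]
  R2 -= 1·R1 → [0,0,-1,2]
  R3 -= -1·R1 → [0,0,0,-2]
  R3 -= 0·R2 → [0,0,0,-2]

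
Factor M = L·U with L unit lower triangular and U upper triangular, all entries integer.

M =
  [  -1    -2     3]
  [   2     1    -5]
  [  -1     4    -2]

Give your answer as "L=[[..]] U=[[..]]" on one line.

  R1 -= -2·R0 → [0,-3,1]
  R2 -= 1·R0 → [0,6,-5]
  R2 -= -2·R1 → [0,0,-3]

L=[[1,0,0],[-2,1,0],[1,-2,1]] U=[[-1,-2,3],[0,-3,1],[0,0,-3]]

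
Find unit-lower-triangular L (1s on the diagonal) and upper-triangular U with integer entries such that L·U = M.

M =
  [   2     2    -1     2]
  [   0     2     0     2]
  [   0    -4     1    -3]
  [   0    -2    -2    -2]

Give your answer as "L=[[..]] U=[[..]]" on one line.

  row1 -= 0·row0 → [0,2,0,2]
  row2 -= 0·row0 → [0,-4,1,-3]
  row3 -= 0·row0 → [0,-2,-2,-2]
  row2 -= -2·row1 → [0,0,1,1]
  row3 -= -1·row1 → [0,0,-2,0]
  row3 -= -2·row2 → [0,0,0,2]

L=[[1,0,0,0],[0,1,0,0],[0,-2,1,0],[0,-1,-2,1]] U=[[2,2,-1,2],[0,2,0,2],[0,0,1,1],[0,0,0,2]]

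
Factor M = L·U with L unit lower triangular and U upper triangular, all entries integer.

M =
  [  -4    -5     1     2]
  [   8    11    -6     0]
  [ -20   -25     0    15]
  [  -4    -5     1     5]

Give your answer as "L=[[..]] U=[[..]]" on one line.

L=[[1,0,0,0],[-2,1,0,0],[5,0,1,0],[1,0,0,1]] U=[[-4,-5,1,2],[0,1,-4,4],[0,0,-5,5],[0,0,0,3]]

  row1 -= -2·row0 → [0,1,-4,4]
  row2 -= 5·row0 → [0,0,-5,5]
  row3 -= 1·row0 → [0,0,0,3]
  row2 -= 0·row1 → [0,0,-5,5]
  row3 -= 0·row1 → [0,0,0,3]
  row3 -= 0·row2 → [0,0,0,3]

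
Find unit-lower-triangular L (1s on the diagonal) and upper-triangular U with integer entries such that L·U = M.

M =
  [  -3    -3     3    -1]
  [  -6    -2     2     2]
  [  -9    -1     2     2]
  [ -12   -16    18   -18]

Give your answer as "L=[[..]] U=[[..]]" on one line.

  row1 -= 2·row0 → [0,4,-4,4]
  row2 -= 3·row0 → [0,8,-7,5]
  row3 -= 4·row0 → [0,-4,6,-14]
  row2 -= 2·row1 → [0,0,1,-3]
  row3 -= -1·row1 → [0,0,2,-10]
  row3 -= 2·row2 → [0,0,0,-4]

L=[[1,0,0,0],[2,1,0,0],[3,2,1,0],[4,-1,2,1]] U=[[-3,-3,3,-1],[0,4,-4,4],[0,0,1,-3],[0,0,0,-4]]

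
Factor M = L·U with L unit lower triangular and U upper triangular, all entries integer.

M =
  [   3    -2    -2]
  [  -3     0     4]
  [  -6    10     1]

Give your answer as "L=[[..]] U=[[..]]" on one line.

  r1 -= -1·r0 → [0,-2,2]
  r2 -= -2·r0 → [0,6,-3]
  r2 -= -3·r1 → [0,0,3]

L=[[1,0,0],[-1,1,0],[-2,-3,1]] U=[[3,-2,-2],[0,-2,2],[0,0,3]]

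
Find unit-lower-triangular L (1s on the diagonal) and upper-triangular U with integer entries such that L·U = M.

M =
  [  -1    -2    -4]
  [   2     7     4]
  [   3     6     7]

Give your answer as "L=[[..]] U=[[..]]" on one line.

L=[[1,0,0],[-2,1,0],[-3,0,1]] U=[[-1,-2,-4],[0,3,-4],[0,0,-5]]

  row1 -= -2·row0 → [0,3,-4]
  row2 -= -3·row0 → [0,0,-5]
  row2 -= 0·row1 → [0,0,-5]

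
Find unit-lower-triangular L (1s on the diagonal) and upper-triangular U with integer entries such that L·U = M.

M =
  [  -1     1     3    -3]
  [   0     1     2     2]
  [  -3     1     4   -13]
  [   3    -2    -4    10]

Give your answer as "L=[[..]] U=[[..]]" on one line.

  r1 -= 0·r0 → [0,1,2,2]
  r2 -= 3·r0 → [0,-2,-5,-4]
  r3 -= -3·r0 → [0,1,5,1]
  r2 -= -2·r1 → [0,0,-1,0]
  r3 -= 1·r1 → [0,0,3,-1]
  r3 -= -3·r2 → [0,0,0,-1]

L=[[1,0,0,0],[0,1,0,0],[3,-2,1,0],[-3,1,-3,1]] U=[[-1,1,3,-3],[0,1,2,2],[0,0,-1,0],[0,0,0,-1]]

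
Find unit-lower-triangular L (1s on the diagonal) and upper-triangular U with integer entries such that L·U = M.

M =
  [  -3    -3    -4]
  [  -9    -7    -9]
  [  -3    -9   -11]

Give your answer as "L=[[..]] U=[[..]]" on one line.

  r1 -= 3·r0 → [0,2,3]
  r2 -= 1·r0 → [0,-6,-7]
  r2 -= -3·r1 → [0,0,2]

L=[[1,0,0],[3,1,0],[1,-3,1]] U=[[-3,-3,-4],[0,2,3],[0,0,2]]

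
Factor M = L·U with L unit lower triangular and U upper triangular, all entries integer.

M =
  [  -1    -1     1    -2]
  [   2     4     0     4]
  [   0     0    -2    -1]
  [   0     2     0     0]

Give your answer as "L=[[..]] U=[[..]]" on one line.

L=[[1,0,0,0],[-2,1,0,0],[0,0,1,0],[0,1,1,1]] U=[[-1,-1,1,-2],[0,2,2,0],[0,0,-2,-1],[0,0,0,1]]

  r1 -= -2·r0 → [0,2,2,0]
  r2 -= 0·r0 → [0,0,-2,-1]
  r3 -= 0·r0 → [0,2,0,0]
  r2 -= 0·r1 → [0,0,-2,-1]
  r3 -= 1·r1 → [0,0,-2,0]
  r3 -= 1·r2 → [0,0,0,1]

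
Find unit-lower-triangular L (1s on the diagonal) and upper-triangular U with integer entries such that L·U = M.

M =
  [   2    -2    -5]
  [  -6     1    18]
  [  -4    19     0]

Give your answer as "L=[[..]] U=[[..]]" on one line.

  row1 -= -3·row0 → [0,-5,3]
  row2 -= -2·row0 → [0,15,-10]
  row2 -= -3·row1 → [0,0,-1]

L=[[1,0,0],[-3,1,0],[-2,-3,1]] U=[[2,-2,-5],[0,-5,3],[0,0,-1]]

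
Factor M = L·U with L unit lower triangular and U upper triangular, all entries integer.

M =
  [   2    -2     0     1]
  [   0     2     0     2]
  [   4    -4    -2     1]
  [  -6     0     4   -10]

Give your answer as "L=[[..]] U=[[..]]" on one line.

  row1 -= 0·row0 → [0,2,0,2]
  row2 -= 2·row0 → [0,0,-2,-1]
  row3 -= -3·row0 → [0,-6,4,-7]
  row2 -= 0·row1 → [0,0,-2,-1]
  row3 -= -3·row1 → [0,0,4,-1]
  row3 -= -2·row2 → [0,0,0,-3]

L=[[1,0,0,0],[0,1,0,0],[2,0,1,0],[-3,-3,-2,1]] U=[[2,-2,0,1],[0,2,0,2],[0,0,-2,-1],[0,0,0,-3]]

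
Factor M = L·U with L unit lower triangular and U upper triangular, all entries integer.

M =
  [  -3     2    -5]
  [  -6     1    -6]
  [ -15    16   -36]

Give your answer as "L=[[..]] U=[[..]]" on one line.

L=[[1,0,0],[2,1,0],[5,-2,1]] U=[[-3,2,-5],[0,-3,4],[0,0,-3]]

  r1 -= 2·r0 → [0,-3,4]
  r2 -= 5·r0 → [0,6,-11]
  r2 -= -2·r1 → [0,0,-3]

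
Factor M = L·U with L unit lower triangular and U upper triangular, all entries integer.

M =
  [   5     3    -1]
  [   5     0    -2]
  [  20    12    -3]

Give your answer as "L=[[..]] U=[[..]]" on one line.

  row1 -= 1·row0 → [0,-3,-1]
  row2 -= 4·row0 → [0,0,1]
  row2 -= 0·row1 → [0,0,1]

L=[[1,0,0],[1,1,0],[4,0,1]] U=[[5,3,-1],[0,-3,-1],[0,0,1]]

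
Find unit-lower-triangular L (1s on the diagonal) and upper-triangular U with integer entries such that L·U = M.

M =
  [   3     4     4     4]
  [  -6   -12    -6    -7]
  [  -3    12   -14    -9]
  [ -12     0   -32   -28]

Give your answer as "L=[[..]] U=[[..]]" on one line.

L=[[1,0,0,0],[-2,1,0,0],[-1,-4,1,0],[-4,-4,4,1]] U=[[3,4,4,4],[0,-4,2,1],[0,0,-2,-1],[0,0,0,-4]]

  r1 -= -2·r0 → [0,-4,2,1]
  r2 -= -1·r0 → [0,16,-10,-5]
  r3 -= -4·r0 → [0,16,-16,-12]
  r2 -= -4·r1 → [0,0,-2,-1]
  r3 -= -4·r1 → [0,0,-8,-8]
  r3 -= 4·r2 → [0,0,0,-4]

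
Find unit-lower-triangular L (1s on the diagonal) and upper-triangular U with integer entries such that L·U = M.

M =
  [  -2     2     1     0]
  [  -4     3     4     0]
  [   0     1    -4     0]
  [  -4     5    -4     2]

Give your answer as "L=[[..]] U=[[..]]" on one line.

L=[[1,0,0,0],[2,1,0,0],[0,-1,1,0],[2,-1,2,1]] U=[[-2,2,1,0],[0,-1,2,0],[0,0,-2,0],[0,0,0,2]]

  R1 -= 2·R0 → [0,-1,2,0]
  R2 -= 0·R0 → [0,1,-4,0]
  R3 -= 2·R0 → [0,1,-6,2]
  R2 -= -1·R1 → [0,0,-2,0]
  R3 -= -1·R1 → [0,0,-4,2]
  R3 -= 2·R2 → [0,0,0,2]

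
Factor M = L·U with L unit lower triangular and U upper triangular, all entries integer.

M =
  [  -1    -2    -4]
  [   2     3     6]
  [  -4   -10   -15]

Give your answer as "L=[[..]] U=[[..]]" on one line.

  R1 -= -2·R0 → [0,-1,-2]
  R2 -= 4·R0 → [0,-2,1]
  R2 -= 2·R1 → [0,0,5]

L=[[1,0,0],[-2,1,0],[4,2,1]] U=[[-1,-2,-4],[0,-1,-2],[0,0,5]]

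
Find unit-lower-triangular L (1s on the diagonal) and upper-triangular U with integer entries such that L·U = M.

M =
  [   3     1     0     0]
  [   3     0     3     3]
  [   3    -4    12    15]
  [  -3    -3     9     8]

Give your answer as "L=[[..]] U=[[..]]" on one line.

  r1 -= 1·r0 → [0,-1,3,3]
  r2 -= 1·r0 → [0,-5,12,15]
  r3 -= -1·r0 → [0,-2,9,8]
  r2 -= 5·r1 → [0,0,-3,0]
  r3 -= 2·r1 → [0,0,3,2]
  r3 -= -1·r2 → [0,0,0,2]

L=[[1,0,0,0],[1,1,0,0],[1,5,1,0],[-1,2,-1,1]] U=[[3,1,0,0],[0,-1,3,3],[0,0,-3,0],[0,0,0,2]]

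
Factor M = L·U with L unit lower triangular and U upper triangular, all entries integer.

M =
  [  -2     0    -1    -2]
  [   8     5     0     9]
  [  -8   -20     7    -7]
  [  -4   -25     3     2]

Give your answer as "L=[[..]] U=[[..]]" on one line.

  row1 -= -4·row0 → [0,5,-4,1]
  row2 -= 4·row0 → [0,-20,11,1]
  row3 -= 2·row0 → [0,-25,5,6]
  row2 -= -4·row1 → [0,0,-5,5]
  row3 -= -5·row1 → [0,0,-15,11]
  row3 -= 3·row2 → [0,0,0,-4]

L=[[1,0,0,0],[-4,1,0,0],[4,-4,1,0],[2,-5,3,1]] U=[[-2,0,-1,-2],[0,5,-4,1],[0,0,-5,5],[0,0,0,-4]]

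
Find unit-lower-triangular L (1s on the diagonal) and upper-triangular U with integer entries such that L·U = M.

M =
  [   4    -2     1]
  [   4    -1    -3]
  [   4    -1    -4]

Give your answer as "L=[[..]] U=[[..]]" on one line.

  row1 -= 1·row0 → [0,1,-4]
  row2 -= 1·row0 → [0,1,-5]
  row2 -= 1·row1 → [0,0,-1]

L=[[1,0,0],[1,1,0],[1,1,1]] U=[[4,-2,1],[0,1,-4],[0,0,-1]]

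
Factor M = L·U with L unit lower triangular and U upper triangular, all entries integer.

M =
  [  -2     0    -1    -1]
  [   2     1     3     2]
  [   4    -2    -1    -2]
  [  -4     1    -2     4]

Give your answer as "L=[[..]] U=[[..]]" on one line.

  row1 -= -1·row0 → [0,1,2,1]
  row2 -= -2·row0 → [0,-2,-3,-4]
  row3 -= 2·row0 → [0,1,0,6]
  row2 -= -2·row1 → [0,0,1,-2]
  row3 -= 1·row1 → [0,0,-2,5]
  row3 -= -2·row2 → [0,0,0,1]

L=[[1,0,0,0],[-1,1,0,0],[-2,-2,1,0],[2,1,-2,1]] U=[[-2,0,-1,-1],[0,1,2,1],[0,0,1,-2],[0,0,0,1]]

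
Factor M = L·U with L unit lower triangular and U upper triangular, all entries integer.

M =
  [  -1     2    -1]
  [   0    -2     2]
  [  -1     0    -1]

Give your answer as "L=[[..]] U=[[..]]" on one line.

  R1 -= 0·R0 → [0,-2,2]
  R2 -= 1·R0 → [0,-2,0]
  R2 -= 1·R1 → [0,0,-2]

L=[[1,0,0],[0,1,0],[1,1,1]] U=[[-1,2,-1],[0,-2,2],[0,0,-2]]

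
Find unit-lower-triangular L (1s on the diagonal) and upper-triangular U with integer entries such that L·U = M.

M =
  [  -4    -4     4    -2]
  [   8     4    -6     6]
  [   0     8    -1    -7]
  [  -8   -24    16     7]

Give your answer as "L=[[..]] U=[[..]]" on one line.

  R1 -= -2·R0 → [0,-4,2,2]
  R2 -= 0·R0 → [0,8,-1,-7]
  R3 -= 2·R0 → [0,-16,8,11]
  R2 -= -2·R1 → [0,0,3,-3]
  R3 -= 4·R1 → [0,0,0,3]
  R3 -= 0·R2 → [0,0,0,3]

L=[[1,0,0,0],[-2,1,0,0],[0,-2,1,0],[2,4,0,1]] U=[[-4,-4,4,-2],[0,-4,2,2],[0,0,3,-3],[0,0,0,3]]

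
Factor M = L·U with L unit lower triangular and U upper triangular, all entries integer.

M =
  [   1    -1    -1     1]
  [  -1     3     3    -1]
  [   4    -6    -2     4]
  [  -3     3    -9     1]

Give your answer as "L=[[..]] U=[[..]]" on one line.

L=[[1,0,0,0],[-1,1,0,0],[4,-1,1,0],[-3,0,-3,1]] U=[[1,-1,-1,1],[0,2,2,0],[0,0,4,0],[0,0,0,4]]

  r1 -= -1·r0 → [0,2,2,0]
  r2 -= 4·r0 → [0,-2,2,0]
  r3 -= -3·r0 → [0,0,-12,4]
  r2 -= -1·r1 → [0,0,4,0]
  r3 -= 0·r1 → [0,0,-12,4]
  r3 -= -3·r2 → [0,0,0,4]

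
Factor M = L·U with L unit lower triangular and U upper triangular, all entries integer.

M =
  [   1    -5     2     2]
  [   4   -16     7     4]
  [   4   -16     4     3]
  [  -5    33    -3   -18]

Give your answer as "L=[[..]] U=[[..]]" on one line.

L=[[1,0,0,0],[4,1,0,0],[4,1,1,0],[-5,2,-3,1]] U=[[1,-5,2,2],[0,4,-1,-4],[0,0,-3,-1],[0,0,0,-3]]

  row1 -= 4·row0 → [0,4,-1,-4]
  row2 -= 4·row0 → [0,4,-4,-5]
  row3 -= -5·row0 → [0,8,7,-8]
  row2 -= 1·row1 → [0,0,-3,-1]
  row3 -= 2·row1 → [0,0,9,0]
  row3 -= -3·row2 → [0,0,0,-3]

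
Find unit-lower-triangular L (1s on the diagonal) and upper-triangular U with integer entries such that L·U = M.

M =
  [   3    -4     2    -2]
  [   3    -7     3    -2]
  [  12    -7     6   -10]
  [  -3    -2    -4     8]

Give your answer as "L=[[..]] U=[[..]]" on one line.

L=[[1,0,0,0],[1,1,0,0],[4,-3,1,0],[-1,2,-4,1]] U=[[3,-4,2,-2],[0,-3,1,0],[0,0,1,-2],[0,0,0,-2]]

  row1 -= 1·row0 → [0,-3,1,0]
  row2 -= 4·row0 → [0,9,-2,-2]
  row3 -= -1·row0 → [0,-6,-2,6]
  row2 -= -3·row1 → [0,0,1,-2]
  row3 -= 2·row1 → [0,0,-4,6]
  row3 -= -4·row2 → [0,0,0,-2]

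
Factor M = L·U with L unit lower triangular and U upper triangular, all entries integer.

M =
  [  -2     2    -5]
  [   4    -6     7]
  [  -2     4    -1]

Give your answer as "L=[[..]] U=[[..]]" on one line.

L=[[1,0,0],[-2,1,0],[1,-1,1]] U=[[-2,2,-5],[0,-2,-3],[0,0,1]]

  row1 -= -2·row0 → [0,-2,-3]
  row2 -= 1·row0 → [0,2,4]
  row2 -= -1·row1 → [0,0,1]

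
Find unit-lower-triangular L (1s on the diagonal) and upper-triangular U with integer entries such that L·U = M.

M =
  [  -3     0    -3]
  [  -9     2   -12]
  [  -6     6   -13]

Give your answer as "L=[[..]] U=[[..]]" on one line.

  r1 -= 3·r0 → [0,2,-3]
  r2 -= 2·r0 → [0,6,-7]
  r2 -= 3·r1 → [0,0,2]

L=[[1,0,0],[3,1,0],[2,3,1]] U=[[-3,0,-3],[0,2,-3],[0,0,2]]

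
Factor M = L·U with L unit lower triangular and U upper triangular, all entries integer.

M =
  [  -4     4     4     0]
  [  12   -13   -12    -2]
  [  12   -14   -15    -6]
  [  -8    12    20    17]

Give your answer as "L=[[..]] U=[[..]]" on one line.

  r1 -= -3·r0 → [0,-1,0,-2]
  r2 -= -3·r0 → [0,-2,-3,-6]
  r3 -= 2·r0 → [0,4,12,17]
  r2 -= 2·r1 → [0,0,-3,-2]
  r3 -= -4·r1 → [0,0,12,9]
  r3 -= -4·r2 → [0,0,0,1]

L=[[1,0,0,0],[-3,1,0,0],[-3,2,1,0],[2,-4,-4,1]] U=[[-4,4,4,0],[0,-1,0,-2],[0,0,-3,-2],[0,0,0,1]]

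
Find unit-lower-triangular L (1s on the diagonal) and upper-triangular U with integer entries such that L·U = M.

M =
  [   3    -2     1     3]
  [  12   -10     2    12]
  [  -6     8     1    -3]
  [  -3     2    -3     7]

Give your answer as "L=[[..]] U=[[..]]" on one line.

  row1 -= 4·row0 → [0,-2,-2,0]
  row2 -= -2·row0 → [0,4,3,3]
  row3 -= -1·row0 → [0,0,-2,10]
  row2 -= -2·row1 → [0,0,-1,3]
  row3 -= 0·row1 → [0,0,-2,10]
  row3 -= 2·row2 → [0,0,0,4]

L=[[1,0,0,0],[4,1,0,0],[-2,-2,1,0],[-1,0,2,1]] U=[[3,-2,1,3],[0,-2,-2,0],[0,0,-1,3],[0,0,0,4]]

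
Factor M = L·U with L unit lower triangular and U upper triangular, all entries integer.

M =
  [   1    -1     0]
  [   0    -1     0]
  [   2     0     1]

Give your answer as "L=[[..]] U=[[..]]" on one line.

  R1 -= 0·R0 → [0,-1,0]
  R2 -= 2·R0 → [0,2,1]
  R2 -= -2·R1 → [0,0,1]

L=[[1,0,0],[0,1,0],[2,-2,1]] U=[[1,-1,0],[0,-1,0],[0,0,1]]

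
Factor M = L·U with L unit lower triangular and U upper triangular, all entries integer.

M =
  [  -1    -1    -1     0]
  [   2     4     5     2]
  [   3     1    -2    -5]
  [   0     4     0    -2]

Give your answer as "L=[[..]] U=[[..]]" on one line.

  row1 -= -2·row0 → [0,2,3,2]
  row2 -= -3·row0 → [0,-2,-5,-5]
  row3 -= 0·row0 → [0,4,0,-2]
  row2 -= -1·row1 → [0,0,-2,-3]
  row3 -= 2·row1 → [0,0,-6,-6]
  row3 -= 3·row2 → [0,0,0,3]

L=[[1,0,0,0],[-2,1,0,0],[-3,-1,1,0],[0,2,3,1]] U=[[-1,-1,-1,0],[0,2,3,2],[0,0,-2,-3],[0,0,0,3]]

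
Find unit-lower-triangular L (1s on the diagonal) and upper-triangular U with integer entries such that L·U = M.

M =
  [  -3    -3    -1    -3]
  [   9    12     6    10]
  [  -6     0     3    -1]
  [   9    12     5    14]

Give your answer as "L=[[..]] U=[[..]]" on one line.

L=[[1,0,0,0],[-3,1,0,0],[2,2,1,0],[-3,1,1,1]] U=[[-3,-3,-1,-3],[0,3,3,1],[0,0,-1,3],[0,0,0,1]]

  r1 -= -3·r0 → [0,3,3,1]
  r2 -= 2·r0 → [0,6,5,5]
  r3 -= -3·r0 → [0,3,2,5]
  r2 -= 2·r1 → [0,0,-1,3]
  r3 -= 1·r1 → [0,0,-1,4]
  r3 -= 1·r2 → [0,0,0,1]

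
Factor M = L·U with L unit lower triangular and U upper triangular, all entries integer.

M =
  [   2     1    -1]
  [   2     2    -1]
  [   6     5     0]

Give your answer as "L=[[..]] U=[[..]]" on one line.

  R1 -= 1·R0 → [0,1,0]
  R2 -= 3·R0 → [0,2,3]
  R2 -= 2·R1 → [0,0,3]

L=[[1,0,0],[1,1,0],[3,2,1]] U=[[2,1,-1],[0,1,0],[0,0,3]]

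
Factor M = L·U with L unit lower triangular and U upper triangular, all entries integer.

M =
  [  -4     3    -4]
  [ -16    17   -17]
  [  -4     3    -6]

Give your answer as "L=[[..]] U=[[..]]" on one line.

  R1 -= 4·R0 → [0,5,-1]
  R2 -= 1·R0 → [0,0,-2]
  R2 -= 0·R1 → [0,0,-2]

L=[[1,0,0],[4,1,0],[1,0,1]] U=[[-4,3,-4],[0,5,-1],[0,0,-2]]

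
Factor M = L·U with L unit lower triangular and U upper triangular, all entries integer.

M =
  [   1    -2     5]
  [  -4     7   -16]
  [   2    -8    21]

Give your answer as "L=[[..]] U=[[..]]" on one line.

  r1 -= -4·r0 → [0,-1,4]
  r2 -= 2·r0 → [0,-4,11]
  r2 -= 4·r1 → [0,0,-5]

L=[[1,0,0],[-4,1,0],[2,4,1]] U=[[1,-2,5],[0,-1,4],[0,0,-5]]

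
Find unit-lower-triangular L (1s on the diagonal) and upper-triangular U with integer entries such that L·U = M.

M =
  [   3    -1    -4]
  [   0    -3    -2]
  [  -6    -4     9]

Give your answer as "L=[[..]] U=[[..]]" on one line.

  R1 -= 0·R0 → [0,-3,-2]
  R2 -= -2·R0 → [0,-6,1]
  R2 -= 2·R1 → [0,0,5]

L=[[1,0,0],[0,1,0],[-2,2,1]] U=[[3,-1,-4],[0,-3,-2],[0,0,5]]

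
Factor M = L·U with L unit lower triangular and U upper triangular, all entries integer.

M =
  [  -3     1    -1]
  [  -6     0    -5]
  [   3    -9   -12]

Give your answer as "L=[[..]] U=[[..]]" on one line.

L=[[1,0,0],[2,1,0],[-1,4,1]] U=[[-3,1,-1],[0,-2,-3],[0,0,-1]]

  row1 -= 2·row0 → [0,-2,-3]
  row2 -= -1·row0 → [0,-8,-13]
  row2 -= 4·row1 → [0,0,-1]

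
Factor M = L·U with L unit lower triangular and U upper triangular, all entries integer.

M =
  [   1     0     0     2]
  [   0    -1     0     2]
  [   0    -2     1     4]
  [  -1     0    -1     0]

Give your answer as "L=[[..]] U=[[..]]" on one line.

  R1 -= 0·R0 → [0,-1,0,2]
  R2 -= 0·R0 → [0,-2,1,4]
  R3 -= -1·R0 → [0,0,-1,2]
  R2 -= 2·R1 → [0,0,1,0]
  R3 -= 0·R1 → [0,0,-1,2]
  R3 -= -1·R2 → [0,0,0,2]

L=[[1,0,0,0],[0,1,0,0],[0,2,1,0],[-1,0,-1,1]] U=[[1,0,0,2],[0,-1,0,2],[0,0,1,0],[0,0,0,2]]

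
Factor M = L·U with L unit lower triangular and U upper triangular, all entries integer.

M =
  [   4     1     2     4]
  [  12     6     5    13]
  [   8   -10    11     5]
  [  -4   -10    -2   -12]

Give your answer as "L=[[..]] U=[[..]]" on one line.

L=[[1,0,0,0],[3,1,0,0],[2,-4,1,0],[-1,-3,-1,1]] U=[[4,1,2,4],[0,3,-1,1],[0,0,3,1],[0,0,0,-4]]

  row1 -= 3·row0 → [0,3,-1,1]
  row2 -= 2·row0 → [0,-12,7,-3]
  row3 -= -1·row0 → [0,-9,0,-8]
  row2 -= -4·row1 → [0,0,3,1]
  row3 -= -3·row1 → [0,0,-3,-5]
  row3 -= -1·row2 → [0,0,0,-4]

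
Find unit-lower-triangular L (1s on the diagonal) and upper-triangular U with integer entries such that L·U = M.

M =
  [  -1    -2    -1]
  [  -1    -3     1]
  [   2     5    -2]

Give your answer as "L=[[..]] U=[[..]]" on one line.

L=[[1,0,0],[1,1,0],[-2,-1,1]] U=[[-1,-2,-1],[0,-1,2],[0,0,-2]]

  R1 -= 1·R0 → [0,-1,2]
  R2 -= -2·R0 → [0,1,-4]
  R2 -= -1·R1 → [0,0,-2]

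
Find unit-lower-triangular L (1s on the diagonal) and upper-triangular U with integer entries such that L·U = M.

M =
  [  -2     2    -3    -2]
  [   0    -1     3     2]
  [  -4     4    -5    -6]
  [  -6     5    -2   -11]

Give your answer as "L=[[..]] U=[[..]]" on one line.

L=[[1,0,0,0],[0,1,0,0],[2,0,1,0],[3,1,4,1]] U=[[-2,2,-3,-2],[0,-1,3,2],[0,0,1,-2],[0,0,0,1]]

  r1 -= 0·r0 → [0,-1,3,2]
  r2 -= 2·r0 → [0,0,1,-2]
  r3 -= 3·r0 → [0,-1,7,-5]
  r2 -= 0·r1 → [0,0,1,-2]
  r3 -= 1·r1 → [0,0,4,-7]
  r3 -= 4·r2 → [0,0,0,1]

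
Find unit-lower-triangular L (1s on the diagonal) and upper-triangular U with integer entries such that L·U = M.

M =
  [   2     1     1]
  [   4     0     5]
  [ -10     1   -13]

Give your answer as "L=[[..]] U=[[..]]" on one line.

L=[[1,0,0],[2,1,0],[-5,-3,1]] U=[[2,1,1],[0,-2,3],[0,0,1]]

  r1 -= 2·r0 → [0,-2,3]
  r2 -= -5·r0 → [0,6,-8]
  r2 -= -3·r1 → [0,0,1]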